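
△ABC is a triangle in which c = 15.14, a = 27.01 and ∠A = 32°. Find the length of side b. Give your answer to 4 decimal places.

Law of sines: sin C = c·sin A/a ≈ 0.29704.
Since a ≥ c, only the acute value applies: ∠C ≈ 17.28°.
Then ∠B = 180° − ∠A − ∠C ≈ 130.72°.
Law of sines gives b = a·sin B/sin A ≈ 38.63.

38.6304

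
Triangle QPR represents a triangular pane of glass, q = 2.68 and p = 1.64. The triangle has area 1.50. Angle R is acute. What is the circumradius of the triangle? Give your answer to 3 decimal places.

1.360

From area = ½·q·p·sin R, we get sin R = 2·area/(q·p) ≈ 0.68256.
Taking the acute solution, ∠R ≈ 43.04°.
Law of cosines then gives r ≈ 1.8568.
Circumradius = r/(2 sin R) ≈ 1.3602.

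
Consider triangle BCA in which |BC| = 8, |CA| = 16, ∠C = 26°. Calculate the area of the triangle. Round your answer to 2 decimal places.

Area = ½·|BC|·|CA|·sin C ≈ 28.056.

28.06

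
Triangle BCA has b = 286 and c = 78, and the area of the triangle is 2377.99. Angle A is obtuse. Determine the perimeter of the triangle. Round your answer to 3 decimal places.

From area = ½·b·c·sin A, we get sin A = 2·area/(b·c) ≈ 0.21320.
Taking the obtuse solution, ∠A ≈ 167.69°.
Law of cosines then gives a ≈ 362.59.
Perimeter = 286 + 78 + 362.59 = 726.59.

726.588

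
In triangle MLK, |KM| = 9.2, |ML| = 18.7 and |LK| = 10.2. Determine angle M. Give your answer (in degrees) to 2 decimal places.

By the law of cosines, cos M = (|KM|² + |ML|² − |LK|²) / (2·|KM|·|ML|) ≈ 0.95992, so ∠M ≈ 16.28°.

∠M ≈ 16.28°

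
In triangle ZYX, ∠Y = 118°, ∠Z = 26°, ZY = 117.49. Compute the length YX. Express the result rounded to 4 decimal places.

The third angle is ∠X = 180° − ∠Z − ∠Y = 36.00°.
Law of sines: YX = ZY·sin Z/sin X ≈ 87.624.

87.6242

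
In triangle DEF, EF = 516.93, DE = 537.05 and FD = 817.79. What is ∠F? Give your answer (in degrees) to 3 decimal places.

By the law of cosines, cos F = (EF² + FD² − DE²) / (2·EF·FD) ≈ 0.76592, so ∠F ≈ 40.01°.

∠F ≈ 40.011°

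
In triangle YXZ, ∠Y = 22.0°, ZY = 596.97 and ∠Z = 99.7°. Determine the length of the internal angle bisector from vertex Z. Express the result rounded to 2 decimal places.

235.34

The third angle is ∠X = 180° − ∠Z − ∠Y = 58.30°.
Law of sines: XZ = ZY·sin Y/sin X ≈ 262.84.
Law of sines: YX = ZY·sin Z/sin X ≈ 691.62.
The bisector from Z has length 2·XZ·ZY·cos(∠Z/2)/(XZ+ZY) ≈ 235.34.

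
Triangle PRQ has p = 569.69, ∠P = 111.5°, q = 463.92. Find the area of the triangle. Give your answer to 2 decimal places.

Law of sines: sin Q = q·sin P/p ≈ 0.75767.
Since p ≥ q, only the acute value applies: ∠Q ≈ 49.26°.
Then ∠R = 180° − ∠P − ∠Q ≈ 19.24°.
Law of sines gives r = p·sin R/sin P ≈ 201.77.
Area = ½·p·q·sin R ≈ 43546.

43546.22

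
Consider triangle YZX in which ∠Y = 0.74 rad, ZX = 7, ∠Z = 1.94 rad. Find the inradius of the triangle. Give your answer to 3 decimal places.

The third angle is ∠X = π − ∠Y − ∠Z = 0.462 rad.
Law of sines: XY = ZX·sin Z/sin Y ≈ 9.6818.
Law of sines: YZ = ZX·sin X/sin Y ≈ 4.6236.
Area = ½·ZX·XY·sin X ≈ 15.092.
Semiperimeter s = (7+9.6818+4.6236)/2 = 10.653.
Inradius = area/s = 15.092/10.653 ≈ 1.4167.

r ≈ 1.417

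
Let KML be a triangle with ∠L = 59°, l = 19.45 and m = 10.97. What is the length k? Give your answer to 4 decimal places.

22.6759

Law of sines: sin M = m·sin L/l ≈ 0.48345.
Since l ≥ m, only the acute value applies: ∠M ≈ 28.91°.
Then ∠K = 180° − ∠L − ∠M ≈ 92.09°.
Law of sines gives k = l·sin K/sin L ≈ 22.676.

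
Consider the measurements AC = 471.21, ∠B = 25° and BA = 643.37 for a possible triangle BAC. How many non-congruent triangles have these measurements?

BA·sin B = 643.37·sin(25°) ≈ 271.9.
Since BA sin B < AC < BA (271.9 < 471.21 < 643.37), two triangles exist.

2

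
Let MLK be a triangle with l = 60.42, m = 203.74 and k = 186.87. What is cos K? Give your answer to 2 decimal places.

0.42

By the law of cosines, cos K = (m² + l² − k²) / (2·m·l) ≈ 0.41593, so ∠K ≈ 1.142 rad.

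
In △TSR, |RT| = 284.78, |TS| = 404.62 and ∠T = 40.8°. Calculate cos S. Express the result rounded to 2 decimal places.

cos S ≈ 0.71

By the law of cosines, |SR|² = |RT|² + |TS|² − 2·|RT|·|TS|·cos T = 70363, so |SR| ≈ 265.26.
Law of cosines again: cos S = (|TS|² + |SR|² − |RT|²)/(2·|TS|·|SR|) ≈ 0.71267, so ∠S ≈ 44.55°.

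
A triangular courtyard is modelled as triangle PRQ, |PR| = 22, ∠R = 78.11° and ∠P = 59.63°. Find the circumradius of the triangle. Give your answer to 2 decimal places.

The third angle is ∠Q = 180° − ∠P − ∠R = 42.26°.
Law of sines: |RQ| = |PR|·sin P/sin Q ≈ 28.225.
Law of sines: |QP| = |PR|·sin R/sin Q ≈ 32.012.
Circumradius = |PR|/(2 sin Q) ≈ 16.357.

16.36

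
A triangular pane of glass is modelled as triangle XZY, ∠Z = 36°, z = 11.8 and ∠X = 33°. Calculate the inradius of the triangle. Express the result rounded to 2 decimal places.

The third angle is ∠Y = 180° − ∠X − ∠Z = 111.00°.
Law of sines: x = z·sin X/sin Z ≈ 10.934.
Law of sines: y = z·sin Y/sin Z ≈ 18.742.
Area = ½·z·x·sin Y ≈ 60.225.
Semiperimeter s = (10.934+11.8+18.742)/2 = 20.738.
Inradius = area/s = 60.225/20.738 ≈ 2.9041.

r ≈ 2.90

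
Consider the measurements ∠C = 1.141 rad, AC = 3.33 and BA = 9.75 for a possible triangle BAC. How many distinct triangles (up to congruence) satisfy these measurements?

1

AC·sin C = 3.33·sin(1.141 rad) ≈ 3.027.
Since BA ≥ AC, exactly one triangle exists.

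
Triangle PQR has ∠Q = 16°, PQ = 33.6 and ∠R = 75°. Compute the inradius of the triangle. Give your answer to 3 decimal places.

4.131

The third angle is ∠P = 180° − ∠Q − ∠R = 89.00°.
Law of sines: QR = PQ·sin P/sin R ≈ 34.78.
Law of sines: RP = PQ·sin Q/sin R ≈ 9.5881.
Area = ½·PQ·QR·sin Q ≈ 161.06.
Semiperimeter s = (34.78+9.5881+33.6)/2 = 38.984.
Inradius = area/s = 161.06/38.984 ≈ 4.1313.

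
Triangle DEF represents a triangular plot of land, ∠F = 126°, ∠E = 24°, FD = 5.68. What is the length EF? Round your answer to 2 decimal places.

6.98

The third angle is ∠D = 180° − ∠E − ∠F = 30.00°.
Law of sines: EF = FD·sin D/sin E ≈ 6.9824.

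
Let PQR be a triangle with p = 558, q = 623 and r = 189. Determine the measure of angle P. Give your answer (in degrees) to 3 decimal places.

∠P ≈ 61.467°

By the law of cosines, cos P = (q² + r² − p²) / (2·q·r) ≈ 0.47766, so ∠P ≈ 61.47°.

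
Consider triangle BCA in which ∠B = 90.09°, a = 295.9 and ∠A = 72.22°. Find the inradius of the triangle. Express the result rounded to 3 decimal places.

The third angle is ∠C = 180° − ∠A − ∠B = 17.69°.
Law of sines: b = a·sin B/sin A ≈ 310.74.
Law of sines: c = a·sin C/sin A ≈ 94.424.
Area = ½·a·b·sin C ≈ 13970.
Semiperimeter s = (310.74+94.424+295.9)/2 = 350.53.
Inradius = area/s = 13970/350.53 ≈ 39.854.

39.854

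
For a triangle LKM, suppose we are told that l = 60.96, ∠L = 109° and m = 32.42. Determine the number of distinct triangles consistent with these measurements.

m·sin L = 32.42·sin(109°) ≈ 30.65.
Since ∠L is not acute, a triangle exists only if l > m; here l > m, so there is exactly one triangle.

1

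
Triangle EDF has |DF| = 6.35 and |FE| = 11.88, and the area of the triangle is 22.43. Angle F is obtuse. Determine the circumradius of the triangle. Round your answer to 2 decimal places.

14.63

From area = ½·|DF|·|FE|·sin F, we get sin F = 2·area/(|DF|·|FE|) ≈ 0.59466.
Taking the obtuse solution, ∠F ≈ 2.5047 rad.
Law of cosines then gives |ED| ≈ 17.4.
Circumradius = |ED|/(2 sin F) ≈ 14.63.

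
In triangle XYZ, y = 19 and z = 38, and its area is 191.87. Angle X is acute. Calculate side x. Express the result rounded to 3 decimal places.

From area = ½·y·z·sin X, we get sin X = 2·area/(y·z) ≈ 0.53150.
Taking the acute solution, ∠X ≈ 32.11°.
Law of cosines then gives x ≈ 24.121.

24.121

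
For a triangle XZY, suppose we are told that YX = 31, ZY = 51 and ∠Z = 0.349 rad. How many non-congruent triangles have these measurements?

2

ZY·sin Z = 51·sin(0.349 rad) ≈ 17.44.
Since ZY sin Z < YX < ZY (17.44 < 31 < 51), two triangles exist.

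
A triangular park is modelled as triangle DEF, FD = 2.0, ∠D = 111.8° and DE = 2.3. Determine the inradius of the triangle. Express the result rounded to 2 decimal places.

r ≈ 0.54

By the law of cosines, EF² = FD² + DE² − 2·FD·DE·cos D = 12.707, so EF ≈ 3.5646.
Area = ½·FD·DE·sin D ≈ 2.1355.
Semiperimeter s = (3.5646+2+2.3)/2 = 3.9323.
Inradius = area/s = 2.1355/3.9323 ≈ 0.54307.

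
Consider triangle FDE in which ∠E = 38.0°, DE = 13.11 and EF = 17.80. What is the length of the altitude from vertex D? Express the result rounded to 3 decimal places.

By the law of cosines, FD² = DE² + EF² − 2·DE·EF·cos E = 120.93, so FD ≈ 10.997.
Area = ½·DE·EF·sin E ≈ 71.835.
The altitude from D has length 2·area/EF ≈ 8.0713.

h_D ≈ 8.071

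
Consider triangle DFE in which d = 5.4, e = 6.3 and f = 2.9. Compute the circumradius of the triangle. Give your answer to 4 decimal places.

R ≈ 3.1572

By the law of cosines, cos D = (f² + e² − d²) / (2·f·e) ≈ 0.51834, so ∠D ≈ 58.78°.
Circumradius = d/(2 sin D) ≈ 3.1572.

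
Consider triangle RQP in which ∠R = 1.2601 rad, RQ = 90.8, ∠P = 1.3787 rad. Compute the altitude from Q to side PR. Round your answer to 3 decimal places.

h_Q ≈ 86.453

The third angle is ∠Q = π − ∠P − ∠R = 0.5028 rad.
Law of sines: QP = RQ·sin R/sin P ≈ 88.073.
Law of sines: PR = RQ·sin Q/sin P ≈ 44.574.
Area = ½·RQ·QP·sin Q ≈ 1926.8.
The altitude from Q has length 2·area/PR ≈ 86.453.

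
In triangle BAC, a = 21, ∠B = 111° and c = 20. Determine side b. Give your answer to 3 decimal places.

33.794

By the law of cosines, b² = a² + c² − 2·a·c·cos B = 1142, so b ≈ 33.794.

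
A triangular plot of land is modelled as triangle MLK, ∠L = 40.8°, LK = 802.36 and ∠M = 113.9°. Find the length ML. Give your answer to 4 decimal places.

The third angle is ∠K = 180° − ∠M − ∠L = 25.30°.
Law of sines: ML = LK·sin K/sin M ≈ 375.05.

375.0543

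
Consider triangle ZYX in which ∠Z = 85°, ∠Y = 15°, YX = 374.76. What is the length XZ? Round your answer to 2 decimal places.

The third angle is ∠X = 180° − ∠Z − ∠Y = 80.00°.
Law of sines: XZ = YX·sin Y/sin Z ≈ 97.366.

97.37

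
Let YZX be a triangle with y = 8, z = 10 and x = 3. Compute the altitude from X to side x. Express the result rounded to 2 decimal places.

6.61

Semiperimeter s = (8 + 10 + 3)/2 = 10.5.
Heron's formula: area = √(10.5·2.5·0.5·7.5) ≈ 9.9216.
The altitude from X has length 2·area/x ≈ 6.6144.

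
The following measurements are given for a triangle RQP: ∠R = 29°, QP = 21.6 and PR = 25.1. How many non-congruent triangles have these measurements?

PR·sin R = 25.1·sin(29°) ≈ 12.17.
Since PR sin R < QP < PR (12.17 < 21.6 < 25.1), two triangles exist.

2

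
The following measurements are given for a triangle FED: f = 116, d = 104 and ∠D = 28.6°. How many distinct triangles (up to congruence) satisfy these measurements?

f·sin D = 116·sin(28.6°) ≈ 55.53.
Since f sin D < d < f (55.53 < 104 < 116), two triangles exist.

2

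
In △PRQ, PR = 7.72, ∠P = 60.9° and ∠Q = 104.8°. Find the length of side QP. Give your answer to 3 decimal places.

The third angle is ∠R = 180° − ∠Q − ∠P = 14.30°.
Law of sines: QP = PR·sin R/sin Q ≈ 1.9723.

1.972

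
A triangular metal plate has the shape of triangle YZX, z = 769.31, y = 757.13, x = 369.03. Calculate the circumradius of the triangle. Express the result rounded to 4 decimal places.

By the law of cosines, cos Y = (z² + x² − y²) / (2·z·x) ≈ 0.27259, so ∠Y ≈ 74.18°.
Circumradius = y/(2 sin Y) ≈ 393.47.

R ≈ 393.4653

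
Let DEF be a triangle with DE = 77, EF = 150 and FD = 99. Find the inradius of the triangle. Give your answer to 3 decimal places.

r ≈ 20.952

Semiperimeter s = (150 + 99 + 77)/2 = 163.
Heron's formula: area = √(163·13·64·86) ≈ 3415.1.
Inradius = area/s = 3415.1/163 ≈ 20.952.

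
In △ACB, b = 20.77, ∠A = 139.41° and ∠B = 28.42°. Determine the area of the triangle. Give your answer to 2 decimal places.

62.16

The third angle is ∠C = 180° − ∠B − ∠A = 12.17°.
Law of sines: a = b·sin A/sin B ≈ 28.394.
Law of sines: c = b·sin C/sin B ≈ 9.2.
Area = ½·b·a·sin C ≈ 62.164.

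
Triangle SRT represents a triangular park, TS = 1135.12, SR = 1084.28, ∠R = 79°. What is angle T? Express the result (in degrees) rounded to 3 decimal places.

69.663

Law of sines: sin T = SR·sin R/TS ≈ 0.93766.
Since TS ≥ SR, only the acute value applies: ∠T ≈ 69.66°.
Then ∠S = 180° − ∠R − ∠T ≈ 31.34°.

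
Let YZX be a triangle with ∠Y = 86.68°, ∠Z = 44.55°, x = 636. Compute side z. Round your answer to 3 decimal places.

The third angle is ∠X = 180° − ∠Y − ∠Z = 48.77°.
Law of sines: z = x·sin Z/sin X ≈ 593.26.

593.261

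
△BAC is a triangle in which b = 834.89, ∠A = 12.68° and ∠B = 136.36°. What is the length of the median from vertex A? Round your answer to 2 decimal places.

m_A ≈ 724.26

The third angle is ∠C = 180° − ∠B − ∠A = 30.96°.
Law of sines: a = b·sin A/sin B ≈ 265.55.
Law of sines: c = b·sin C/sin B ≈ 622.35.
Median from A: ½√(2·c² + 2·b² − a²) ≈ 724.26.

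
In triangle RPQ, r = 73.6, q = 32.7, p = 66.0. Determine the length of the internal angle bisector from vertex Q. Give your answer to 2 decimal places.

By the law of cosines, cos Q = (r² + p² − q²) / (2·r·p) ≈ 0.89588, so ∠Q ≈ 26.38°.
The bisector from Q has length 2·r·p·cos(∠Q/2)/(r+p) ≈ 67.757.

67.76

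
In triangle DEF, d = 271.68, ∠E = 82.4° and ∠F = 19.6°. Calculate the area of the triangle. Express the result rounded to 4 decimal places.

The third angle is ∠D = 180° − ∠E − ∠F = 78.00°.
Law of sines: e = d·sin E/sin D ≈ 275.31.
Law of sines: f = d·sin F/sin D ≈ 93.172.
Area = ½·d·e·sin F ≈ 12545.

area ≈ 12545.2372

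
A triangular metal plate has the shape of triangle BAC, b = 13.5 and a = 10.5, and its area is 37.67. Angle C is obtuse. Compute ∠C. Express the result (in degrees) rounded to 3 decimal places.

147.893

From area = ½·b·a·sin C, we get sin C = 2·area/(b·a) ≈ 0.53150.
Taking the obtuse solution, ∠C ≈ 147.89°.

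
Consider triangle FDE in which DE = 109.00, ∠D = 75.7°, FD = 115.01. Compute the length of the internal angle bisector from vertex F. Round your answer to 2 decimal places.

113.45

By the law of cosines, EF² = FD² + DE² − 2·FD·DE·cos D = 18915, so EF ≈ 137.53.
Law of cosines again: cos F = (EF² + FD² − DE²)/(2·EF·FD) ≈ 0.64048, so ∠F ≈ 50.17°.
The bisector from F has length 2·EF·FD·cos(∠F/2)/(EF+FD) ≈ 113.45.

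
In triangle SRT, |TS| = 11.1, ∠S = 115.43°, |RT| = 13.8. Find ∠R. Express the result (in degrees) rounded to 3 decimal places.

∠R ≈ 46.587°

Law of sines: sin R = |TS|·sin S/|RT| ≈ 0.72642.
Since |RT| ≥ |TS|, only the acute value applies: ∠R ≈ 46.59°.
Then ∠T = 180° − ∠S − ∠R ≈ 17.98°.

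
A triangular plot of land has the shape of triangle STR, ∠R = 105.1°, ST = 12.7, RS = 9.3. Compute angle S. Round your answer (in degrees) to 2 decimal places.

Law of sines: sin T = RS·sin R/ST ≈ 0.70700.
Since ST ≥ RS, only the acute value applies: ∠T ≈ 44.99°.
Then ∠S = 180° − ∠R − ∠T ≈ 29.91°.

29.91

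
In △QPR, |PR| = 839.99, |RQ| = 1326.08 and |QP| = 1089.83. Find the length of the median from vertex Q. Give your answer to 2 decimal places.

Median from Q: ½√(2·|RQ|² + 2·|QP|² − |PR|²) ≈ 1138.7.

m_Q ≈ 1138.73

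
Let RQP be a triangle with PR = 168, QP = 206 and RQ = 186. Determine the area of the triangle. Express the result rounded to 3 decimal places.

Semiperimeter s = (206 + 168 + 186)/2 = 280.
Heron's formula: area = √(280·74·112·94) ≈ 14770.

14769.569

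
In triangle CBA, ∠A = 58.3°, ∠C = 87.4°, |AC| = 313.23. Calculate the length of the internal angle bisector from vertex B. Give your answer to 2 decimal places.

488.08

The third angle is ∠B = 180° − ∠A − ∠C = 34.30°.
Law of sines: |BA| = |AC|·sin C/sin B ≈ 555.27.
Law of sines: |CB| = |AC|·sin A/sin B ≈ 472.91.
The bisector from B has length 2·|CB|·|BA|·cos(∠B/2)/(|CB|+|BA|) ≈ 488.08.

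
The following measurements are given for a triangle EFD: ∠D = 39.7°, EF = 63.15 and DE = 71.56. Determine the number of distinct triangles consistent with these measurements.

DE·sin D = 71.56·sin(39.7°) ≈ 45.71.
Since DE sin D < EF < DE (45.71 < 63.15 < 71.56), two triangles exist.

2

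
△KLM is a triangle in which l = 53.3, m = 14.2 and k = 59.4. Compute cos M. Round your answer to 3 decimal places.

By the law of cosines, cos M = (k² + l² − m²) / (2·k·l) ≈ 0.97403, so ∠M ≈ 13.09°.

cos M ≈ 0.974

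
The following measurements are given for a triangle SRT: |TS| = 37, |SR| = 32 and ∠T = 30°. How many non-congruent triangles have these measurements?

2

|TS|·sin T = 37·sin(30°) ≈ 18.5.
Since |TS| sin T < |SR| < |TS| (18.5 < 32 < 37), two triangles exist.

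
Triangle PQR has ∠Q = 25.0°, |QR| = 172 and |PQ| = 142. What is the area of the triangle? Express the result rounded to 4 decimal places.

5161.0142

Area = ½·|PQ|·|QR|·sin Q ≈ 5161.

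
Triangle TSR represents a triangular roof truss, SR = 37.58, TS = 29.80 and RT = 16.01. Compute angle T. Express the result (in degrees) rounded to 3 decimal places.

By the law of cosines, cos T = (RT² + TS² − SR²) / (2·RT·TS) ≈ -0.28076, so ∠T ≈ 106.31°.

106.305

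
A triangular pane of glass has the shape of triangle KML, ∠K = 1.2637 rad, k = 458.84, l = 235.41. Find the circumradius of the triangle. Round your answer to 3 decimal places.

Law of sines: sin L = l·sin K/k ≈ 0.48905.
Since k ≥ l, only the acute value applies: ∠L ≈ 0.5110 rad.
Then ∠M = π − ∠K − ∠L ≈ 1.3669 rad.
Law of sines gives m = k·sin M/sin K ≈ 471.39.
Circumradius = k/(2 sin K) ≈ 240.68.

240.680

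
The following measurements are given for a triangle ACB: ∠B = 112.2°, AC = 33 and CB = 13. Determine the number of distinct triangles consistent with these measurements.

1

CB·sin B = 13·sin(112.2°) ≈ 12.04.
Since ∠B is not acute, a triangle exists only if AC > CB; here AC > CB, so there is exactly one triangle.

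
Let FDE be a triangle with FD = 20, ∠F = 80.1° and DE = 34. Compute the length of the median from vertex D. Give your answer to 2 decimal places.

Law of sines: sin E = FD·sin F/DE ≈ 0.57948.
Since DE ≥ FD, only the acute value applies: ∠E ≈ 35.41°.
Then ∠D = 180° − ∠F − ∠E ≈ 64.49°.
Law of sines gives EF = DE·sin D/sin F ≈ 31.148.
Median from D: ½√(2·FD² + 2·DE² − EF²) ≈ 23.14.

23.14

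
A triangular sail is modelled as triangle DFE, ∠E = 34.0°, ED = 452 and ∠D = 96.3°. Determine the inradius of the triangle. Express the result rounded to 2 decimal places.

108.48

The third angle is ∠F = 180° − ∠E − ∠D = 49.70°.
Law of sines: FE = ED·sin D/sin F ≈ 589.08.
Law of sines: DF = ED·sin E/sin F ≈ 331.41.
Area = ½·ED·FE·sin E ≈ 74446.
Semiperimeter s = (589.08+452+331.41)/2 = 686.24.
Inradius = area/s = 74446/686.24 ≈ 108.48.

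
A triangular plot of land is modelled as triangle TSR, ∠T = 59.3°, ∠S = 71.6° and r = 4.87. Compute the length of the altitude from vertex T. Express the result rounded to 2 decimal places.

The third angle is ∠R = 180° − ∠T − ∠S = 49.10°.
Law of sines: t = r·sin T/sin R ≈ 5.5401.
Law of sines: s = r·sin S/sin R ≈ 6.1137.
Area = ½·r·t·sin S ≈ 12.8.
The altitude from T has length 2·area/t ≈ 4.621.

4.62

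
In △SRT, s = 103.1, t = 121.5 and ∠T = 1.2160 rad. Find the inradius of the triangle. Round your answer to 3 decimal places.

31.668

Law of sines: sin S = s·sin T/t ≈ 0.79571.
Since t ≥ s, only the acute value applies: ∠S ≈ 0.9202 rad.
Then ∠R = π − ∠T − ∠S ≈ 1.0054 rad.
Law of sines gives r = t·sin R/sin T ≈ 109.41.
Area = ½·t·s·sin R ≈ 5288.7.
Semiperimeter p = (103.1+109.41+121.5)/2 = 167.
Inradius = area/p = 5288.7/167 ≈ 31.668.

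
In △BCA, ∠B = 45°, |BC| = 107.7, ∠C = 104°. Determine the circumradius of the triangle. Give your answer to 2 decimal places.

The third angle is ∠A = 180° − ∠B − ∠C = 31.00°.
Law of sines: |CA| = |BC|·sin B/sin A ≈ 147.86.
Law of sines: |AB| = |BC|·sin C/sin A ≈ 202.9.
Circumradius = |BC|/(2 sin A) ≈ 104.56.

104.56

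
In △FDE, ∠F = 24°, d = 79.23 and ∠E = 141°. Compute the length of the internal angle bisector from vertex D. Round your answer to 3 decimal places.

The third angle is ∠D = 180° − ∠E − ∠F = 15.00°.
Law of sines: f = d·sin F/sin D ≈ 124.51.
Law of sines: e = d·sin E/sin D ≈ 192.65.
The bisector from D has length 2·e·f·cos(∠D/2)/(e+f) ≈ 149.97.

t_D ≈ 149.966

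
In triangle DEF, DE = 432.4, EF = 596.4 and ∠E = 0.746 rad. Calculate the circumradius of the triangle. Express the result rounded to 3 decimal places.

298.229

By the law of cosines, FD² = DE² + EF² − 2·DE·EF·cos E = 1.6388e+05, so FD ≈ 404.82.
Area = ½·DE·EF·sin E ≈ 87514.
Circumradius = FD/(2 sin E) ≈ 298.23.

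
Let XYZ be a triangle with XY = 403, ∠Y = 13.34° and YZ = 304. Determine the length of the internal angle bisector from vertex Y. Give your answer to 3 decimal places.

By the law of cosines, ZX² = XY² + YZ² − 2·XY·YZ·cos Y = 16412, so ZX ≈ 128.11.
The bisector from Y has length 2·XY·YZ·cos(∠Y/2)/(XY+YZ) ≈ 344.22.

344.223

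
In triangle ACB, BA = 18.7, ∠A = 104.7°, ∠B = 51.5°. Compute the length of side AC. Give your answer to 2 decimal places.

The third angle is ∠C = 180° − ∠B − ∠A = 23.80°.
Law of sines: AC = BA·sin B/sin C ≈ 36.266.

36.27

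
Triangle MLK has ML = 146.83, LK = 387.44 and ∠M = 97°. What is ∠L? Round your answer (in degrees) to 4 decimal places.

∠L ≈ 60.9046°

Law of sines: sin K = ML·sin M/LK ≈ 0.37615.
Since LK ≥ ML, only the acute value applies: ∠K ≈ 22.10°.
Then ∠L = 180° − ∠M − ∠K ≈ 60.90°.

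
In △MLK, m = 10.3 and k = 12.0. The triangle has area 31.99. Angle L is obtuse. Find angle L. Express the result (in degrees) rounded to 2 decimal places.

∠L ≈ 148.83°

From area = ½·k·m·sin L, we get sin L = 2·area/(k·m) ≈ 0.51764.
Taking the obtuse solution, ∠L ≈ 148.83°.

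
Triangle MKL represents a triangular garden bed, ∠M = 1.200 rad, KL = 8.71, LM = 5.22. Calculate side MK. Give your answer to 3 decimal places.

9.116

Law of sines: sin K = LM·sin M/KL ≈ 0.55858.
Since KL ≥ LM, only the acute value applies: ∠K ≈ 0.593 rad.
Then ∠L = π − ∠M − ∠K ≈ 1.349 rad.
Law of sines gives MK = KL·sin L/sin M ≈ 9.116.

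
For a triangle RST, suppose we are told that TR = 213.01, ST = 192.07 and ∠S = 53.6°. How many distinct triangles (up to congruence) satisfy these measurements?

ST·sin S = 192.07·sin(53.6°) ≈ 154.6.
Since TR ≥ ST, exactly one triangle exists.

1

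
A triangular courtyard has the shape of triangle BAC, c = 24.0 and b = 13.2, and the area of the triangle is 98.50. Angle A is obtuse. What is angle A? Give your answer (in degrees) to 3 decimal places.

∠A ≈ 141.549°

From area = ½·c·b·sin A, we get sin A = 2·area/(c·b) ≈ 0.62184.
Taking the obtuse solution, ∠A ≈ 141.55°.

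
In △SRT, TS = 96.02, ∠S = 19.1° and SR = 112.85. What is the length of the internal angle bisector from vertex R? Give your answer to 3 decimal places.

t_R ≈ 50.882

By the law of cosines, RT² = TS² + SR² − 2·TS·SR·cos S = 1476.3, so RT ≈ 38.423.
Law of cosines again: cos R = (SR² + RT² − TS²)/(2·SR·RT) ≈ 0.57560, so ∠R ≈ 54.86°.
The bisector from R has length 2·SR·RT·cos(∠R/2)/(SR+RT) ≈ 50.882.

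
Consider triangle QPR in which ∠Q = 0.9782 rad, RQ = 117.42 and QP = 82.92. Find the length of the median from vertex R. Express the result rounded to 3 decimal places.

By the law of cosines, PR² = RQ² + QP² − 2·RQ·QP·cos Q = 9787.2, so PR ≈ 98.93.
Median from R: ½√(2·PR² + 2·RQ² − QP²) ≈ 100.34.

100.341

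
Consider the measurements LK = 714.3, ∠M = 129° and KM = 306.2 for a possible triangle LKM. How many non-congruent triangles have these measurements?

KM·sin M = 306.2·sin(129°) ≈ 238.
Since ∠M is not acute, a triangle exists only if LK > KM; here LK > KM, so there is exactly one triangle.

1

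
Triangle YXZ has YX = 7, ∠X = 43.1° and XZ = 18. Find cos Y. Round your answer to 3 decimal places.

By the law of cosines, ZY² = YX² + XZ² − 2·YX·XZ·cos X = 189, so ZY ≈ 13.748.
Law of cosines again: cos Y = (ZY² + YX² − XZ²)/(2·ZY·YX) ≈ -0.44683, so ∠Y ≈ 116.54°.

cos Y ≈ -0.447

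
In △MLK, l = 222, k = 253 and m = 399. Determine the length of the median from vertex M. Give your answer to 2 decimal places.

Median from M: ½√(2·l² + 2·k² − m²) ≈ 129.79.

m_M ≈ 129.79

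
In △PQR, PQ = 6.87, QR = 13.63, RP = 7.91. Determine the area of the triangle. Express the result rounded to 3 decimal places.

Semiperimeter s = (13.63 + 7.91 + 6.87)/2 = 14.205.
Heron's formula: area = √(14.205·0.575·6.295·7.335) ≈ 19.42.

19.420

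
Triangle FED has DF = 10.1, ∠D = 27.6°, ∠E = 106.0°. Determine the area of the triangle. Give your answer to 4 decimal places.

The third angle is ∠F = 180° − ∠E − ∠D = 46.40°.
Law of sines: ED = DF·sin F/sin E ≈ 7.6089.
Law of sines: FE = DF·sin D/sin E ≈ 4.8679.
Area = ½·DF·ED·sin D ≈ 17.802.

17.8021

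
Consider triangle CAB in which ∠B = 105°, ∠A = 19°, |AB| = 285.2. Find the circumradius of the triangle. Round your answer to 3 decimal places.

The third angle is ∠C = 180° − ∠A − ∠B = 56.00°.
Law of sines: |BC| = |AB|·sin A/sin C ≈ 112.
Law of sines: |CA| = |AB|·sin B/sin C ≈ 332.29.
Circumradius = |AB|/(2 sin C) ≈ 172.01.

R ≈ 172.007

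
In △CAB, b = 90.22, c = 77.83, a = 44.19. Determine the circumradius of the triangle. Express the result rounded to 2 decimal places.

R ≈ 45.12

By the law of cosines, cos C = (a² + b² − c²) / (2·a·b) ≈ 0.50603, so ∠C ≈ 59.60°.
Circumradius = c/(2 sin C) ≈ 45.118.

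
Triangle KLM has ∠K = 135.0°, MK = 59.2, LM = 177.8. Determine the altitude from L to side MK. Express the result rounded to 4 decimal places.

92.5894

Law of sines: sin L = MK·sin K/LM ≈ 0.23544.
Since LM ≥ MK, only the acute value applies: ∠L ≈ 13.62°.
Then ∠M = 180° − ∠K − ∠L ≈ 31.38°.
Law of sines gives KL = LM·sin M/sin K ≈ 130.94.
Area = ½·LM·MK·sin M ≈ 2740.6.
The altitude from L has length 2·area/MK ≈ 92.589.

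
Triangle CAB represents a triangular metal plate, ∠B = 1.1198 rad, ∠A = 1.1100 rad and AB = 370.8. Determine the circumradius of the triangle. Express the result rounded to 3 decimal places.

The third angle is ∠C = π − ∠A − ∠B = 0.9118 rad.
Law of sines: BC = AB·sin A/sin C ≈ 420.09.
Law of sines: CA = AB·sin B/sin C ≈ 422.11.
Circumradius = AB/(2 sin C) ≈ 234.5.

R ≈ 234.505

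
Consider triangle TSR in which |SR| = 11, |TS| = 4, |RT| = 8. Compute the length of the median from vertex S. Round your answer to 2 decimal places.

Median from S: ½√(2·|TS|² + 2·|SR|² − |RT|²) ≈ 7.2457.

m_S ≈ 7.25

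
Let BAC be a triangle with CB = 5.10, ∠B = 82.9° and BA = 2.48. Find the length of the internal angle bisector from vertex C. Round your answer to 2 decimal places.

5.09

By the law of cosines, AC² = CB² + BA² − 2·CB·BA·cos B = 29.034, so AC ≈ 5.3883.
Law of cosines again: cos C = (AC² + CB² − BA²)/(2·AC·CB) ≈ 0.88961, so ∠C ≈ 27.18°.
The bisector from C has length 2·AC·CB·cos(∠C/2)/(AC+CB) ≈ 5.0935.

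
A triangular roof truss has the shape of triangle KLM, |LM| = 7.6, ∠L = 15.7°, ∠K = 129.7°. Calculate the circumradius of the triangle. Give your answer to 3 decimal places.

The third angle is ∠M = 180° − ∠K − ∠L = 34.60°.
Law of sines: |MK| = |LM|·sin L/sin K ≈ 2.6729.
Law of sines: |KL| = |LM|·sin M/sin K ≈ 5.6091.
Circumradius = |LM|/(2 sin K) ≈ 4.9389.

R ≈ 4.939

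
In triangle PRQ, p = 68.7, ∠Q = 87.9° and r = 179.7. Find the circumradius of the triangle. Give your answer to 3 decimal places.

95.073

By the law of cosines, q² = p² + r² − 2·p·r·cos Q = 36107, so q ≈ 190.02.
Area = ½·p·r·sin Q ≈ 6168.5.
Circumradius = q/(2 sin Q) ≈ 95.073.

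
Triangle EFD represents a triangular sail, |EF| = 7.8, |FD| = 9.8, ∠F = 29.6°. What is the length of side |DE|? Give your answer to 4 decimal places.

By the law of cosines, |DE|² = |EF|² + |FD|² − 2·|EF|·|FD|·cos F = 23.952, so |DE| ≈ 4.894.

4.8940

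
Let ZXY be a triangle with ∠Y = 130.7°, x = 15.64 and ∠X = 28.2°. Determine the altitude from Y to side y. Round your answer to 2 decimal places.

The third angle is ∠Z = 180° − ∠X − ∠Y = 21.10°.
Law of sines: z = x·sin Z/sin X ≈ 11.915.
Law of sines: y = x·sin Y/sin X ≈ 25.092.
Area = ½·x·z·sin Y ≈ 70.638.
The altitude from Y has length 2·area/y ≈ 5.6304.

h_Y ≈ 5.63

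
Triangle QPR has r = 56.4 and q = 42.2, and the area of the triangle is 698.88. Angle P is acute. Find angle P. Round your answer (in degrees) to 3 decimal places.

∠P ≈ 35.964°

From area = ½·r·q·sin P, we get sin P = 2·area/(r·q) ≈ 0.58727.
Taking the acute solution, ∠P ≈ 35.96°.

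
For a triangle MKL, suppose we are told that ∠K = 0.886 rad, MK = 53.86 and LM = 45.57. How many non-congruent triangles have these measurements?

MK·sin K = 53.86·sin(0.886 rad) ≈ 41.72.
Since MK sin K < LM < MK (41.72 < 45.57 < 53.86), two triangles exist.

2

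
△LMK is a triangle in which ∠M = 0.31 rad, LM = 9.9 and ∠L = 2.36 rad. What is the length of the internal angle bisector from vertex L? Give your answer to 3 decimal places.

The third angle is ∠K = π − ∠L − ∠M = 0.472 rad.
Law of sines: MK = LM·sin L/sin K ≈ 15.35.
Law of sines: KL = LM·sin M/sin K ≈ 6.6477.
The bisector from L has length 2·KL·LM·cos(∠L/2)/(KL+LM) ≈ 3.03.

3.030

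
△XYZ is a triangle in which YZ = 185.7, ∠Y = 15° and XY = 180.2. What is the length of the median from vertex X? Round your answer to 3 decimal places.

93.650

By the law of cosines, ZX² = XY² + YZ² − 2·XY·YZ·cos Y = 2310.7, so ZX ≈ 48.07.
Median from X: ½√(2·ZX² + 2·XY² − YZ²) ≈ 93.65.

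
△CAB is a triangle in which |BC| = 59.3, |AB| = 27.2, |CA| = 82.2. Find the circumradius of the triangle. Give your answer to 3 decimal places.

65.052

By the law of cosines, cos C = (|BC|² + |CA|² − |AB|²) / (2·|BC|·|CA|) ≈ 0.97790, so ∠C ≈ 12.07°.
Circumradius = |AB|/(2 sin C) ≈ 65.052.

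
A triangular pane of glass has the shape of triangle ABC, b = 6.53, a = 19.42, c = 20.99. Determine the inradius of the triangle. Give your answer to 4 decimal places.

Semiperimeter s = (19.42 + 6.53 + 20.99)/2 = 23.47.
Heron's formula: area = √(23.47·4.05·16.94·2.48) ≈ 63.193.
Inradius = area/s = 63.193/23.47 ≈ 2.6925.

2.6925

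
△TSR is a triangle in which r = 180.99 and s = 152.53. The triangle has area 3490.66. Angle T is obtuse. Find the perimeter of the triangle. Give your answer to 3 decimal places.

perimeter ≈ 664.339

From area = ½·s·r·sin T, we get sin T = 2·area/(s·r) ≈ 0.25289.
Taking the obtuse solution, ∠T ≈ 165.35°.
Law of cosines then gives t ≈ 330.82.
Perimeter = 330.82 + 152.53 + 180.99 = 664.34.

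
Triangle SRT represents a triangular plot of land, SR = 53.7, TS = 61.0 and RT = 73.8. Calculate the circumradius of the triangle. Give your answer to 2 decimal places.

37.49

By the law of cosines, cos S = (TS² + SR² − RT²) / (2·TS·SR) ≈ 0.17679, so ∠S ≈ 79.82°.
Circumradius = RT/(2 sin S) ≈ 37.491.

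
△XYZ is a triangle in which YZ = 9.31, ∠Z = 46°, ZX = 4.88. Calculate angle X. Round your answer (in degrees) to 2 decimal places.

103.33

By the law of cosines, XY² = YZ² + ZX² − 2·YZ·ZX·cos Z = 47.37, so XY ≈ 6.8826.
Law of cosines again: cos X = (ZX² + XY² − YZ²)/(2·ZX·XY) ≈ -0.23062, so ∠X ≈ 103.33°.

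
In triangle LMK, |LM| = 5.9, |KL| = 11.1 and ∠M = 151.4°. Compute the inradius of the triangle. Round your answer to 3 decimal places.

Law of sines: sin K = |LM|·sin M/|KL| ≈ 0.25444.
Since |KL| ≥ |LM|, only the acute value applies: ∠K ≈ 14.74°.
Then ∠L = 180° − ∠M − ∠K ≈ 13.86°.
Law of sines gives |MK| = |KL|·sin L/sin M ≈ 5.5546.
Area = ½·|KL|·|LM|·sin L ≈ 7.8439.
Semiperimeter s = (5.5546+11.1+5.9)/2 = 11.277.
Inradius = area/s = 7.8439/11.277 ≈ 0.69554.

r ≈ 0.696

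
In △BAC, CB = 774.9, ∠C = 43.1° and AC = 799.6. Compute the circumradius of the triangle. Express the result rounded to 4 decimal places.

By the law of cosines, BA² = AC² + CB² − 2·AC·CB·cos C = 3.35e+05, so BA ≈ 578.79.
Area = ½·AC·CB·sin C ≈ 2.1168e+05.
Circumradius = BA/(2 sin C) ≈ 423.54.

423.5421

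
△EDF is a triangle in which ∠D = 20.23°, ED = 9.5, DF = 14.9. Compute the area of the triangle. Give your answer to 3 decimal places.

area ≈ 24.473

Area = ½·ED·DF·sin D ≈ 24.473.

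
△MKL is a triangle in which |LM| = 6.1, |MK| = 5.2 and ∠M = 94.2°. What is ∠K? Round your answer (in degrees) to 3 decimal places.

By the law of cosines, |KL|² = |LM|² + |MK|² − 2·|LM|·|MK|·cos M = 68.896, so |KL| ≈ 8.3004.
Law of cosines again: cos K = (|MK|² + |KL|² − |LM|²)/(2·|MK|·|KL|) ≈ 0.68030, so ∠K ≈ 47.13°.

47.133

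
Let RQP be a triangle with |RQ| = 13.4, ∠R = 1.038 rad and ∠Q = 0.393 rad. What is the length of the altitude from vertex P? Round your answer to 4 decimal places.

The third angle is ∠P = π − ∠R − ∠Q = 1.711 rad.
Law of sines: |QP| = |RQ|·sin R/sin P ≈ 11.656.
Law of sines: |PR| = |RQ|·sin Q/sin P ≈ 5.1822.
Area = ½·|RQ|·|QP|·sin Q ≈ 29.908.
The altitude from P has length 2·area/|RQ| ≈ 4.4639.

4.4639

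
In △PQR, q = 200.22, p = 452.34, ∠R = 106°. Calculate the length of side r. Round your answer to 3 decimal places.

542.796

By the law of cosines, r² = p² + q² − 2·p·q·cos R = 2.9463e+05, so r ≈ 542.8.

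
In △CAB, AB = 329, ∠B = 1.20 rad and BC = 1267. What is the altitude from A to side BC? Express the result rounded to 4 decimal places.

h_A ≈ 306.6409

By the law of cosines, CA² = AB² + BC² − 2·AB·BC·cos B = 1.4114e+06, so CA ≈ 1188.
Area = ½·AB·BC·sin B ≈ 1.9426e+05.
The altitude from A has length 2·area/BC ≈ 306.64.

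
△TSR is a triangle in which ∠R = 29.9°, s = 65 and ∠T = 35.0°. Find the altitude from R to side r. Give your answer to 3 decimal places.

The third angle is ∠S = 180° − ∠R − ∠T = 115.10°.
Law of sines: t = s·sin T/sin S ≈ 41.17.
Law of sines: r = s·sin R/sin S ≈ 35.78.
Area = ½·s·t·sin R ≈ 666.99.
The altitude from R has length 2·area/r ≈ 37.282.

37.282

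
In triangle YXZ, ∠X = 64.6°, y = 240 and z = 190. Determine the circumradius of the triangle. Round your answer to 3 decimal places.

By the law of cosines, x² = z² + y² − 2·z·y·cos X = 54581, so x ≈ 233.63.
Area = ½·z·y·sin X ≈ 20596.
Circumradius = x/(2 sin X) ≈ 129.31.

R ≈ 129.313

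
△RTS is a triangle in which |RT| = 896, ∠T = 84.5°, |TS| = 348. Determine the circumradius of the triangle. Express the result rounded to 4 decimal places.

466.9478

By the law of cosines, |SR|² = |RT|² + |TS|² − 2·|RT|·|TS|·cos T = 8.6415e+05, so |SR| ≈ 929.6.
Area = ½·|RT|·|TS|·sin T ≈ 1.5519e+05.
Circumradius = |SR|/(2 sin T) ≈ 466.95.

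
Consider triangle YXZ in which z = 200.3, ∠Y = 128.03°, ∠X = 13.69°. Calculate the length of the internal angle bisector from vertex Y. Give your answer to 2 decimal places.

t_Y ≈ 48.52

The third angle is ∠Z = 180° − ∠Y − ∠X = 38.28°.
Law of sines: y = z·sin Y/sin Z ≈ 254.68.
Law of sines: x = z·sin X/sin Z ≈ 76.52.
The bisector from Y has length 2·x·z·cos(∠Y/2)/(x+z) ≈ 48.518.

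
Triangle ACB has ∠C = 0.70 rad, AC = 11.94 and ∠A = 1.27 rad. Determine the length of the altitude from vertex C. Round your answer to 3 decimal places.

The third angle is ∠B = π − ∠A − ∠C = 1.172 rad.
Law of sines: CB = AC·sin A/sin B ≈ 12.377.
Law of sines: BA = AC·sin C/sin B ≈ 8.3484.
Area = ½·AC·CB·sin C ≈ 47.602.
The altitude from C has length 2·area/BA ≈ 11.404.

11.404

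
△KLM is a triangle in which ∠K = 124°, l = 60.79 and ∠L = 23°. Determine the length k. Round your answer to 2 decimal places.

128.98

The third angle is ∠M = 180° − ∠K − ∠L = 33.00°.
Law of sines: k = l·sin K/sin L ≈ 128.98.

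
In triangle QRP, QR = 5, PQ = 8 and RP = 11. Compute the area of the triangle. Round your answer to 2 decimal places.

Semiperimeter s = (11 + 8 + 5)/2 = 12.
Heron's formula: area = √(12·1·4·7) ≈ 18.33.

18.33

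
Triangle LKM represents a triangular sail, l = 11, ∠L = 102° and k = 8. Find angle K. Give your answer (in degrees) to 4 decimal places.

Law of sines: sin K = k·sin L/l ≈ 0.71138.
Since l ≥ k, only the acute value applies: ∠K ≈ 45.35°.
Then ∠M = 180° − ∠L − ∠K ≈ 32.65°.

45.3473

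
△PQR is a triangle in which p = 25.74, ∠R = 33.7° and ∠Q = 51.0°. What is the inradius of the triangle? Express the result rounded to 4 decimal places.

The third angle is ∠P = 180° − ∠Q − ∠R = 95.30°.
Law of sines: q = p·sin Q/sin P ≈ 20.09.
Law of sines: r = p·sin R/sin P ≈ 14.343.
Area = ½·p·q·sin R ≈ 143.46.
Semiperimeter s = (25.74+20.09+14.343)/2 = 30.086.
Inradius = area/s = 143.46/30.086 ≈ 4.7682.

4.7682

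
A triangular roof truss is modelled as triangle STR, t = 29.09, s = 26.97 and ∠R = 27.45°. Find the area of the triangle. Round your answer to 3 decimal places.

Area = ½·s·t·sin R ≈ 180.83.

180.830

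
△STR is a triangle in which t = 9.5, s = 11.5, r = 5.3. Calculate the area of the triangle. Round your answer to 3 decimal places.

area ≈ 24.934

Semiperimeter p = (11.5 + 9.5 + 5.3)/2 = 13.15.
Heron's formula: area = √(13.15·1.65·3.65·7.85) ≈ 24.934.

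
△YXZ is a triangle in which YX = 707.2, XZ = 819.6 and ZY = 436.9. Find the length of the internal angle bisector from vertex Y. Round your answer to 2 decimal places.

t_Y ≈ 387.83

By the law of cosines, cos Y = (ZY² + YX² − XZ²) / (2·ZY·YX) ≈ 0.03118, so ∠Y ≈ 88.21°.
The bisector from Y has length 2·ZY·YX·cos(∠Y/2)/(ZY+YX) ≈ 387.83.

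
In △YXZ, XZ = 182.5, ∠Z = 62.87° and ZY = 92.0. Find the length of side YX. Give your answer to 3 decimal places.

162.657

By the law of cosines, YX² = XZ² + ZY² − 2·XZ·ZY·cos Z = 26457, so YX ≈ 162.66.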